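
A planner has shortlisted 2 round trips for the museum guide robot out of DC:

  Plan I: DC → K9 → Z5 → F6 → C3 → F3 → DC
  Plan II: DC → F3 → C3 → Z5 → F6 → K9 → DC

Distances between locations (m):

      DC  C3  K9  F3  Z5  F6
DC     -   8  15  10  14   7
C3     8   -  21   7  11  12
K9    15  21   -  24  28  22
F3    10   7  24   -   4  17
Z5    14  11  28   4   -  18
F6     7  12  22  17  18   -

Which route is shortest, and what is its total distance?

83 m — Plan II is the shortest.

Plan I: 15 + 28 + 18 + 12 + 7 + 10 = 90
Plan II: 10 + 7 + 11 + 18 + 22 + 15 = 83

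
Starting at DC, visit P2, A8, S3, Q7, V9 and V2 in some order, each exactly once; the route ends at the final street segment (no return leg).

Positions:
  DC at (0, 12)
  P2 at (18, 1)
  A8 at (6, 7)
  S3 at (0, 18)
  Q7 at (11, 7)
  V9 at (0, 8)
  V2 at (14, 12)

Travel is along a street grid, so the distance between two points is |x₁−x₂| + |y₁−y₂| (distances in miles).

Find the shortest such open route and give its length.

There are 6! = 720 possible orderings.
DC - P2 - A8 - S3 - Q7 - V9 - V2: 29+18+17+22+12+18 = 116
DC - P2 - A8 - S3 - Q7 - V2 - V9: 29+18+17+22+8+18 = 112
DC - P2 - A8 - S3 - V9 - Q7 - V2: 29+18+17+10+12+8 = 94
DC - P2 - A8 - S3 - V9 - V2 - Q7: 29+18+17+10+18+8 = 100
DC - P2 - A8 - S3 - V2 - Q7 - V9: 29+18+17+20+8+12 = 104
DC - P2 - A8 - S3 - V2 - V9 - Q7: 29+18+17+20+18+12 = 114
DC - P2 - A8 - Q7 - S3 - V9 - V2: 29+18+5+22+10+18 = 102
DC - P2 - A8 - Q7 - S3 - V2 - V9: 29+18+5+22+20+18 = 112
… (712 more)
DC - S3 - V9 - A8 - Q7 - V2 - P2: 6+10+7+5+8+15 = 51  ← best
The minimum is 51.
One shortest path: DC → S3 → V9 → A8 → Q7 → V2 → P2.

Minimum one-way distance = 51 miles.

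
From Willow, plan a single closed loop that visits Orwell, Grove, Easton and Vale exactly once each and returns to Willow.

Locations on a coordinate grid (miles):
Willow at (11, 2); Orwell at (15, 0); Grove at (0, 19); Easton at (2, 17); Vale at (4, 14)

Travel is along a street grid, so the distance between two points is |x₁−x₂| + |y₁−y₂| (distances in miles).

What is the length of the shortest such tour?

Willow - Orwell - Grove - Easton - Vale - Willow: 6+34+4+5+19 = 68
Willow - Orwell - Grove - Vale - Easton - Willow: 6+34+9+5+24 = 78
Willow - Orwell - Easton - Grove - Vale - Willow: 6+30+4+9+19 = 68
Willow - Orwell - Easton - Vale - Grove - Willow: 6+30+5+9+28 = 78
Willow - Orwell - Vale - Grove - Easton - Willow: 6+25+9+4+24 = 68
Willow - Orwell - Vale - Easton - Grove - Willow: 6+25+5+4+28 = 68
Willow - Grove - Orwell - Easton - Vale - Willow: 28+34+30+5+19 = 116
Willow - Grove - Orwell - Vale - Easton - Willow: 28+34+25+5+24 = 116
Willow - Grove - Easton - Orwell - Vale - Willow: 28+4+30+25+19 = 106
Willow - Grove - Vale - Orwell - Easton - Willow: 28+9+25+30+24 = 116
Willow - Easton - Orwell - Grove - Vale - Willow: 24+30+34+9+19 = 116
Willow - Easton - Grove - Orwell - Vale - Willow: 24+4+34+25+19 = 106
The minimum is 68.
One optimal route: Willow → Orwell → Grove → Easton → Vale → Willow (or its reverse).

Shortest round trip = 68 miles.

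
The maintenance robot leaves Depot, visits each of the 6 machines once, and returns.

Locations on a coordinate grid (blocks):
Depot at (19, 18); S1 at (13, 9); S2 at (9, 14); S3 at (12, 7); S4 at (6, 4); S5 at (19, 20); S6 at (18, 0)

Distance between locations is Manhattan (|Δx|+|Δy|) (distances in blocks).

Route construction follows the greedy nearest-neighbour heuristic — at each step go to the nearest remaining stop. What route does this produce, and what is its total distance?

Total distance 74 blocks via the nearest-neighbour route Depot → S5 → S2 → S1 → S3 → S4 → S6 → Depot.

At Depot the remaining stops are S5 2, S2 14, S1 15, S3 18, S6 19, S4 27; go to S5.
At S5 the remaining stops are S2 16, S1 17, S3 20, S6 21, S4 29; go to S2.
At S2 the remaining stops are S1 9, S3 10, S4 13, S6 23; go to S1.
At S1 the remaining stops are S3 3, S4 12, S6 14; go to S3.
At S3 the remaining stops are S4 9, S6 13; go to S4.
At S4 the remaining stops are S6 16; go to S6.
Return S6→Depot: 19.
Total = 2 + 16 + 9 + 3 + 9 + 16 + 19 = 74.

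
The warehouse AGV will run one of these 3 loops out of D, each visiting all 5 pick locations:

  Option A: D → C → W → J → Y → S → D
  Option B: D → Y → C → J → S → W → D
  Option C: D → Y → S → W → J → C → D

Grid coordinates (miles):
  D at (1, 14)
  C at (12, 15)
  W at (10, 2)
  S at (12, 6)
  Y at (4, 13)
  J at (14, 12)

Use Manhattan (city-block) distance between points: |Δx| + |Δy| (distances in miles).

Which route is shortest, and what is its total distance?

Shortest is Option B, total 54 miles.

Option A: 12 + 15 + 14 + 11 + 15 + 19 = 86
Option B: 4 + 10 + 5 + 8 + 6 + 21 = 54
Option C: 4 + 15 + 6 + 14 + 5 + 12 = 56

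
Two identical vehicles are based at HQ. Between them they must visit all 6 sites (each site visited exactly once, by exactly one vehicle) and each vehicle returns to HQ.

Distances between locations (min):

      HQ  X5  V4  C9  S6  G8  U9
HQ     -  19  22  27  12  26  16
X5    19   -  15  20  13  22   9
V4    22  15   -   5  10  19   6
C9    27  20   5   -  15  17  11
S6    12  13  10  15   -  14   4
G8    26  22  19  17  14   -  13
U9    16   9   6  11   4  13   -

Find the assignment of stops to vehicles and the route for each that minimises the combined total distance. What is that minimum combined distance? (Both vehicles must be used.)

Minimum combined distance: 106 min.

Try each way of splitting the stops between the two vehicles (each non-empty) and, for each split, find the best tour for each vehicle:
  {X5} + {V4, C9, S6, G8, U9}: 38 + 70 = 108
  {V4} + {X5, C9, S6, G8, U9}: 44 + 82 = 126
  {X5, V4} + {C9, S6, G8, U9}: 56 + 70 = 126
  {C9} + {X5, V4, S6, G8, U9}: 54 + 79 = 133
  {X5, C9} + {V4, S6, G8, U9}: 66 + 67 = 133
  {V4, C9} + {X5, S6, G8, U9}: 54 + 67 = 121
  … (31 splits in total)
  {S6} + {X5, V4, C9, G8, U9}: 24 + 82 = 106  ← best
Best: vehicle 1 HQ → S6 → HQ = 24; vehicle 2 HQ → X5 → U9 → V4 → C9 → G8 → HQ = 82; combined 106.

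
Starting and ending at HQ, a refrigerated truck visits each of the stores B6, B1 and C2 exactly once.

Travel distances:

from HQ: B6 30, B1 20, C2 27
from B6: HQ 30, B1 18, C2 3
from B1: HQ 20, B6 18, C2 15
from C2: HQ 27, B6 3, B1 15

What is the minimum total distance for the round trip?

68 — the shortest possible round trip.

With 3 stops there are 3!/2 = 3 distinct round trips (a route and its reverse cost the same).
HQ - B6 - B1 - C2 - HQ: 30+18+15+27 = 90
HQ - B6 - C2 - B1 - HQ: 30+3+15+20 = 68
HQ - B1 - B6 - C2 - HQ: 20+18+3+27 = 68
The minimum is 68.
One optimal route: HQ → B6 → C2 → B1 → HQ (or its reverse).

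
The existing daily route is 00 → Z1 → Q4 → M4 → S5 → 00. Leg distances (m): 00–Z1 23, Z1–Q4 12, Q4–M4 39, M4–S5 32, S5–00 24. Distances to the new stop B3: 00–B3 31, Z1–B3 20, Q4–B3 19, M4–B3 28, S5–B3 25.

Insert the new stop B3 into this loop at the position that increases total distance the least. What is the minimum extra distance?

Insertion cost between consecutive stops i–j is d(i,B3) + d(B3,j) − d(i,j):
  between 00 and Z1: 31 + 20 − 23 = 28
  between Z1 and Q4: 20 + 19 − 12 = 27
  between Q4 and M4: 19 + 28 − 39 = 8
  between M4 and S5: 28 + 25 − 32 = 21
  between S5 and 00: 25 + 31 − 24 = 32
Cheapest insertion is between Q4 and M4, adding 8.
New total = 130 + 8 = 138.

+8 m — insert B3 between Q4 and M4.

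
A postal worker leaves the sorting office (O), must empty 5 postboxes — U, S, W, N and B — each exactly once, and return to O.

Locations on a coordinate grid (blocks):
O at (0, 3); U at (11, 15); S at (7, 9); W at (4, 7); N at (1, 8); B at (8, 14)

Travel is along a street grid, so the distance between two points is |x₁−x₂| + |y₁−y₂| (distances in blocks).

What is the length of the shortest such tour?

Shortest round trip = 46 blocks.

O→U→S→W→N→B→O: 23+10+5+4+13+19 = 74
O→U→S→W→B→N→O: 23+10+5+11+13+6 = 68
O→U→S→N→W→B→O: 23+10+7+4+11+19 = 74
O→U→S→N→B→W→O: 23+10+7+13+11+8 = 72
O→U→S→B→W→N→O: 23+10+6+11+4+6 = 60
O→U→S→B→N→W→O: 23+10+6+13+4+8 = 64
O→U→W→S→N→B→O: 23+15+5+7+13+19 = 82
O→U→W→S→B→N→O: 23+15+5+6+13+6 = 68
O→U→W→N→S→B→O: 23+15+4+7+6+19 = 74
O→U→W→N→B→S→O: 23+15+4+13+6+13 = 74
O→U→W→B→S→N→O: 23+15+11+6+7+6 = 68
O→U→W→B→N→S→O: 23+15+11+13+7+13 = 82
O→U→N→S→W→B→O: 23+17+7+5+11+19 = 82
O→U→N→S→B→W→O: 23+17+7+6+11+8 = 72
… (46 more)
O→W→U→B→S→N→O: 8+15+4+6+7+6 = 46  ← best
The minimum is 46.
One optimal route: O → W → U → B → S → N → O (or its reverse).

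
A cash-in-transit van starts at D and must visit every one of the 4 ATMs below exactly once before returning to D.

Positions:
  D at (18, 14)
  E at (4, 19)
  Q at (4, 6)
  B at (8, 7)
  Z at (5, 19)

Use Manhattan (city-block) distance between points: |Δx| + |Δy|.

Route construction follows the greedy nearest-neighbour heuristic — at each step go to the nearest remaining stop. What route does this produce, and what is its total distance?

54 along D → B → Q → E → Z → D.

D → [B:17 / Z:18 / E:19 / Q:22] → B (17)
B → [Q:5 / Z:15 / E:16] → Q (5)
Q → [E:13 / Z:14] → E (13)
E → [Z:1] → Z (1)
Return Z→D: 18.
Total = 17 + 5 + 13 + 1 + 18 = 54.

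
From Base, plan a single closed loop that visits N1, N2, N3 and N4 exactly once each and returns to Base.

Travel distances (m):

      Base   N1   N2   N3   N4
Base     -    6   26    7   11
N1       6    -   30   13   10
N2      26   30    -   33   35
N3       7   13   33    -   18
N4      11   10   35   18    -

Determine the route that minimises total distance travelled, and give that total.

Base → N1 → N2 → N3 → N4 → Base: 6+30+33+18+11 = 98
Base → N1 → N2 → N4 → N3 → Base: 6+30+35+18+7 = 96
Base → N1 → N3 → N2 → N4 → Base: 6+13+33+35+11 = 98
Base → N1 → N3 → N4 → N2 → Base: 6+13+18+35+26 = 98
Base → N1 → N4 → N2 → N3 → Base: 6+10+35+33+7 = 91
Base → N1 → N4 → N3 → N2 → Base: 6+10+18+33+26 = 93
Base → N2 → N1 → N3 → N4 → Base: 26+30+13+18+11 = 98
Base → N2 → N1 → N4 → N3 → Base: 26+30+10+18+7 = 91
Base → N2 → N3 → N1 → N4 → Base: 26+33+13+10+11 = 93
Base → N2 → N4 → N1 → N3 → Base: 26+35+10+13+7 = 91
Base → N3 → N1 → N2 → N4 → Base: 7+13+30+35+11 = 96
Base → N3 → N2 → N1 → N4 → Base: 7+33+30+10+11 = 91
The minimum is 91.
One optimal route: Base → N1 → N4 → N2 → N3 → Base (or its reverse).

Shortest round trip = 91 m.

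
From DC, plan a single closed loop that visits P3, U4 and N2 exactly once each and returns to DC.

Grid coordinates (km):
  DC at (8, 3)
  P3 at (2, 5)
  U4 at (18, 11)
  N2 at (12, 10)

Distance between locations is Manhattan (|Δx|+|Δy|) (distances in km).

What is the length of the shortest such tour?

Minimum total distance: 48 km.

There are 3 distinct closed tours to check (reversals are equivalent).
DC → P3 → U4 → N2 → DC: 8+22+7+11 = 48
DC → P3 → N2 → U4 → DC: 8+15+7+18 = 48
DC → U4 → P3 → N2 → DC: 18+22+15+11 = 66
The minimum is 48.
One optimal route: DC → P3 → U4 → N2 → DC (or its reverse).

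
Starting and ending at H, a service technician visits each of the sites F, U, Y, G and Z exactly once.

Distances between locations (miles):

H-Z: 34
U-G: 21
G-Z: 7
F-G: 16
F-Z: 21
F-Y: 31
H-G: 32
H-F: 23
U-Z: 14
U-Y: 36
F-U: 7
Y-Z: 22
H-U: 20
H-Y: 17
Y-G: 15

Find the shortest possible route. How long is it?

83 miles — the shortest possible round trip.

H - F - U - Y - G - Z - H: 23+7+36+15+7+34 = 122
H - F - U - Y - Z - G - H: 23+7+36+22+7+32 = 127
H - F - U - G - Y - Z - H: 23+7+21+15+22+34 = 122
H - F - U - G - Z - Y - H: 23+7+21+7+22+17 = 97
H - F - U - Z - Y - G - H: 23+7+14+22+15+32 = 113
H - F - U - Z - G - Y - H: 23+7+14+7+15+17 = 83
H - F - Y - U - G - Z - H: 23+31+36+21+7+34 = 152
H - F - Y - U - Z - G - H: 23+31+36+14+7+32 = 143
H - F - Y - G - U - Z - H: 23+31+15+21+14+34 = 138
H - F - Y - G - Z - U - H: 23+31+15+7+14+20 = 110
H - F - Y - Z - U - G - H: 23+31+22+14+21+32 = 143
H - F - Y - Z - G - U - H: 23+31+22+7+21+20 = 124
H - F - G - U - Y - Z - H: 23+16+21+36+22+34 = 152
H - F - G - U - Z - Y - H: 23+16+21+14+22+17 = 113
… (46 more)
The minimum is 83.
One optimal route: H → F → U → Z → G → Y → H (or its reverse).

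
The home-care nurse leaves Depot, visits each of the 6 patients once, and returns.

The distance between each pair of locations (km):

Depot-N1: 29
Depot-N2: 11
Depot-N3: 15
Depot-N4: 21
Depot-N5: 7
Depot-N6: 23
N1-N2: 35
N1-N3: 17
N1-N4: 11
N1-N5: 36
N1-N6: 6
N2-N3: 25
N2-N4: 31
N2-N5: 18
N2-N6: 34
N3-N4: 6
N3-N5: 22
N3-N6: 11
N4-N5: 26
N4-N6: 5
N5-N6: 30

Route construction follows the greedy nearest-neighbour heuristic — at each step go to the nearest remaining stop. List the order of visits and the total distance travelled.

Nearest-neighbour total = 96 km; route Depot → N5 → N2 → N3 → N4 → N6 → N1 → Depot.

From Depot: distances to unvisited — N5=7, N2=11, N3=15, N4=21, N6=23, N1=29. Nearest is N5 (7).
From N5: distances to unvisited — N2=18, N3=22, N4=26, N6=30, N1=36. Nearest is N2 (18).
From N2: distances to unvisited — N3=25, N4=31, N6=34, N1=35. Nearest is N3 (25).
From N3: distances to unvisited — N4=6, N6=11, N1=17. Nearest is N4 (6).
From N4: distances to unvisited — N6=5, N1=11. Nearest is N6 (5).
From N6: distances to unvisited — N1=6. Nearest is N1 (6).
Return N1→Depot: 29.
Total = 7 + 18 + 25 + 6 + 5 + 6 + 29 = 96.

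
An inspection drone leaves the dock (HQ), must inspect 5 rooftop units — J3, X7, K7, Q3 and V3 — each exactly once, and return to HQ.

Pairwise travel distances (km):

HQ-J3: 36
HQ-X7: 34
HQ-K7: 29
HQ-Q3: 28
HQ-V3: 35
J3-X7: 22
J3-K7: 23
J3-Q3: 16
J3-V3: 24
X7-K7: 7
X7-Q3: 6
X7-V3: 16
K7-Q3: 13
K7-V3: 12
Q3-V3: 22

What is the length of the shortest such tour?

112 km — the shortest possible round trip.

With 5 stops there are 5!/2 = 60 distinct round trips (a route and its reverse cost the same).
HQ→J3→X7→K7→Q3→V3→HQ: 36+22+7+13+22+35 = 135
HQ→J3→X7→K7→V3→Q3→HQ: 36+22+7+12+22+28 = 127
HQ→J3→X7→Q3→K7→V3→HQ: 36+22+6+13+12+35 = 124
HQ→J3→X7→Q3→V3→K7→HQ: 36+22+6+22+12+29 = 127
HQ→J3→X7→V3→K7→Q3→HQ: 36+22+16+12+13+28 = 127
HQ→J3→X7→V3→Q3→K7→HQ: 36+22+16+22+13+29 = 138
HQ→J3→K7→X7→Q3→V3→HQ: 36+23+7+6+22+35 = 129
HQ→J3→K7→X7→V3→Q3→HQ: 36+23+7+16+22+28 = 132
HQ→J3→K7→Q3→X7→V3→HQ: 36+23+13+6+16+35 = 129
HQ→J3→K7→Q3→V3→X7→HQ: 36+23+13+22+16+34 = 144
HQ→J3→K7→V3→X7→Q3→HQ: 36+23+12+16+6+28 = 121
HQ→J3→K7→V3→Q3→X7→HQ: 36+23+12+22+6+34 = 133
HQ→J3→Q3→X7→K7→V3→HQ: 36+16+6+7+12+35 = 112
HQ→J3→Q3→X7→V3→K7→HQ: 36+16+6+16+12+29 = 115
… (46 more)
The minimum is 112.
One optimal route: HQ → J3 → Q3 → X7 → K7 → V3 → HQ (or its reverse).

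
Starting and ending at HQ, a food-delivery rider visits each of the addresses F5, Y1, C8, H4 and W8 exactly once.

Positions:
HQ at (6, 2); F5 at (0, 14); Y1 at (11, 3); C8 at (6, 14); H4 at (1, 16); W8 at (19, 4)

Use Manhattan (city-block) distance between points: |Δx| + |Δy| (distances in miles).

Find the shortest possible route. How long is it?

With 5 stops there are 5!/2 = 60 distinct round trips (a route and its reverse cost the same).
HQ-F5-Y1-C8-H4-W8-HQ: 18+22+16+7+30+15 = 108
HQ-F5-Y1-C8-W8-H4-HQ: 18+22+16+23+30+19 = 128
HQ-F5-Y1-H4-C8-W8-HQ: 18+22+23+7+23+15 = 108
HQ-F5-Y1-H4-W8-C8-HQ: 18+22+23+30+23+12 = 128
HQ-F5-Y1-W8-C8-H4-HQ: 18+22+9+23+7+19 = 98
HQ-F5-Y1-W8-H4-C8-HQ: 18+22+9+30+7+12 = 98
HQ-F5-C8-Y1-H4-W8-HQ: 18+6+16+23+30+15 = 108
HQ-F5-C8-Y1-W8-H4-HQ: 18+6+16+9+30+19 = 98
HQ-F5-C8-H4-Y1-W8-HQ: 18+6+7+23+9+15 = 78
HQ-F5-C8-H4-W8-Y1-HQ: 18+6+7+30+9+6 = 76
HQ-F5-C8-W8-Y1-H4-HQ: 18+6+23+9+23+19 = 98
HQ-F5-C8-W8-H4-Y1-HQ: 18+6+23+30+23+6 = 106
HQ-F5-H4-Y1-C8-W8-HQ: 18+3+23+16+23+15 = 98
HQ-F5-H4-Y1-W8-C8-HQ: 18+3+23+9+23+12 = 88
… (46 more)
HQ-F5-H4-C8-W8-Y1-HQ: 18+3+7+23+9+6 = 66  ← best
The minimum is 66.
One optimal route: HQ → F5 → H4 → C8 → W8 → Y1 → HQ (or its reverse).

Minimum total distance: 66 miles.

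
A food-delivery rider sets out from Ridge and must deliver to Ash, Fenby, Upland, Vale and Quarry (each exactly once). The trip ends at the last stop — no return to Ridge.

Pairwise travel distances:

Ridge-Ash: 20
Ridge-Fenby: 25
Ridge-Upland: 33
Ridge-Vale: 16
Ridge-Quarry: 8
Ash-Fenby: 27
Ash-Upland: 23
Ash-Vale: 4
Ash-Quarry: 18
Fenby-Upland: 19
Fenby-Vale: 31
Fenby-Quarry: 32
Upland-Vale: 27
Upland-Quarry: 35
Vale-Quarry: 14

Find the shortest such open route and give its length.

Minimum one-way distance = 68.

There are 5! = 120 possible orderings.
Ridge - Ash - Fenby - Upland - Vale - Quarry: 20+27+19+27+14 = 107
Ridge - Ash - Fenby - Upland - Quarry - Vale: 20+27+19+35+14 = 115
Ridge - Ash - Fenby - Vale - Upland - Quarry: 20+27+31+27+35 = 140
Ridge - Ash - Fenby - Vale - Quarry - Upland: 20+27+31+14+35 = 127
Ridge - Ash - Fenby - Quarry - Upland - Vale: 20+27+32+35+27 = 141
Ridge - Ash - Fenby - Quarry - Vale - Upland: 20+27+32+14+27 = 120
Ridge - Ash - Upland - Fenby - Vale - Quarry: 20+23+19+31+14 = 107
Ridge - Ash - Upland - Fenby - Quarry - Vale: 20+23+19+32+14 = 108
Ridge - Ash - Upland - Vale - Fenby - Quarry: 20+23+27+31+32 = 133
Ridge - Ash - Upland - Vale - Quarry - Fenby: 20+23+27+14+32 = 116
Ridge - Ash - Upland - Quarry - Fenby - Vale: 20+23+35+32+31 = 141
Ridge - Ash - Upland - Quarry - Vale - Fenby: 20+23+35+14+31 = 123
Ridge - Ash - Vale - Fenby - Upland - Quarry: 20+4+31+19+35 = 109
Ridge - Ash - Vale - Fenby - Quarry - Upland: 20+4+31+32+35 = 122
… (106 more)
Ridge - Quarry - Vale - Ash - Upland - Fenby: 8+14+4+23+19 = 68  ← best
The minimum is 68.
One shortest path: Ridge → Quarry → Vale → Ash → Upland → Fenby.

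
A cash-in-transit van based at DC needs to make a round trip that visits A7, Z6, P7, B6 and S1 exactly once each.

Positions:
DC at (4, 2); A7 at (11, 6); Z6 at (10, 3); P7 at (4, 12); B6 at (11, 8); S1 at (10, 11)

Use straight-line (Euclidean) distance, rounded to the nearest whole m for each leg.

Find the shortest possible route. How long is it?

There are 60 distinct closed tours to check (reversals are equivalent).
DC → A7 → Z6 → P7 → B6 → S1 → DC: 8+3+11+8+3+11 = 44
DC → A7 → Z6 → P7 → S1 → B6 → DC: 8+3+11+6+3+9 = 40
DC → A7 → Z6 → B6 → P7 → S1 → DC: 8+3+5+8+6+11 = 41
DC → A7 → Z6 → B6 → S1 → P7 → DC: 8+3+5+3+6+10 = 35
DC → A7 → Z6 → S1 → P7 → B6 → DC: 8+3+8+6+8+9 = 42
DC → A7 → Z6 → S1 → B6 → P7 → DC: 8+3+8+3+8+10 = 40
DC → A7 → P7 → Z6 → B6 → S1 → DC: 8+9+11+5+3+11 = 47
DC → A7 → P7 → Z6 → S1 → B6 → DC: 8+9+11+8+3+9 = 48
DC → A7 → P7 → B6 → Z6 → S1 → DC: 8+9+8+5+8+11 = 49
DC → A7 → P7 → B6 → S1 → Z6 → DC: 8+9+8+3+8+6 = 42
DC → A7 → P7 → S1 → Z6 → B6 → DC: 8+9+6+8+5+9 = 45
DC → A7 → P7 → S1 → B6 → Z6 → DC: 8+9+6+3+5+6 = 37
DC → A7 → B6 → Z6 → P7 → S1 → DC: 8+2+5+11+6+11 = 43
DC → A7 → B6 → Z6 → S1 → P7 → DC: 8+2+5+8+6+10 = 39
… (46 more)
DC → Z6 → A7 → B6 → S1 → P7 → DC: 6+3+2+3+6+10 = 30  ← best
The minimum is 30.
One optimal route: DC → Z6 → A7 → B6 → S1 → P7 → DC (or its reverse).

Shortest round trip = 30 m.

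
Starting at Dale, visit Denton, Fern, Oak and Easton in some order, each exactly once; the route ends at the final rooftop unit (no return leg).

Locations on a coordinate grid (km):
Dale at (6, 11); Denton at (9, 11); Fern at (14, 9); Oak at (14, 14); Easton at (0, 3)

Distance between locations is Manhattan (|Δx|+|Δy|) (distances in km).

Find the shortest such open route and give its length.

There are 4! = 24 possible orderings.
Dale → Denton → Fern → Oak → Easton: 3+7+5+25 = 40
Dale → Denton → Fern → Easton → Oak: 3+7+20+25 = 55
Dale → Denton → Oak → Fern → Easton: 3+8+5+20 = 36
Dale → Denton → Oak → Easton → Fern: 3+8+25+20 = 56
Dale → Denton → Easton → Fern → Oak: 3+17+20+5 = 45
Dale → Denton → Easton → Oak → Fern: 3+17+25+5 = 50
Dale → Fern → Denton → Oak → Easton: 10+7+8+25 = 50
Dale → Fern → Denton → Easton → Oak: 10+7+17+25 = 59
Dale → Fern → Oak → Denton → Easton: 10+5+8+17 = 40
Dale → Fern → Oak → Easton → Denton: 10+5+25+17 = 57
Dale → Fern → Easton → Denton → Oak: 10+20+17+8 = 55
Dale → Fern → Easton → Oak → Denton: 10+20+25+8 = 63
Dale → Oak → Denton → Fern → Easton: 11+8+7+20 = 46
Dale → Oak → Denton → Easton → Fern: 11+8+17+20 = 56
… (10 more)
The minimum is 36.
One shortest path: Dale → Denton → Oak → Fern → Easton.

Shortest open route: 36 km.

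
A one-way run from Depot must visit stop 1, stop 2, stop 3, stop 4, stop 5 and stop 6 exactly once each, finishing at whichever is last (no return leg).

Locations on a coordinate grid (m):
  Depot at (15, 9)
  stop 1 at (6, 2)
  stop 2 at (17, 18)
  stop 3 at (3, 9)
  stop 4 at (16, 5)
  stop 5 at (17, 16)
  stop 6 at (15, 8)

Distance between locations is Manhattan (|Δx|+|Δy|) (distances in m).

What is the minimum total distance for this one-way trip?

50 m — the minimum one-way total.

There are 6! = 720 possible orderings.
Depot→stop 1→stop 2→stop 3→stop 4→stop 5→stop 6: 16+27+23+17+12+10 = 105
Depot→stop 1→stop 2→stop 3→stop 4→stop 6→stop 5: 16+27+23+17+4+10 = 97
Depot→stop 1→stop 2→stop 3→stop 5→stop 4→stop 6: 16+27+23+21+12+4 = 103
Depot→stop 1→stop 2→stop 3→stop 5→stop 6→stop 4: 16+27+23+21+10+4 = 101
Depot→stop 1→stop 2→stop 3→stop 6→stop 4→stop 5: 16+27+23+13+4+12 = 95
Depot→stop 1→stop 2→stop 3→stop 6→stop 5→stop 4: 16+27+23+13+10+12 = 101
Depot→stop 1→stop 2→stop 4→stop 3→stop 5→stop 6: 16+27+14+17+21+10 = 105
Depot→stop 1→stop 2→stop 4→stop 3→stop 6→stop 5: 16+27+14+17+13+10 = 97
… (712 more)
Depot→stop 2→stop 5→stop 6→stop 4→stop 1→stop 3: 11+2+10+4+13+10 = 50  ← best
The minimum is 50.
One shortest path: Depot → stop 2 → stop 5 → stop 6 → stop 4 → stop 1 → stop 3.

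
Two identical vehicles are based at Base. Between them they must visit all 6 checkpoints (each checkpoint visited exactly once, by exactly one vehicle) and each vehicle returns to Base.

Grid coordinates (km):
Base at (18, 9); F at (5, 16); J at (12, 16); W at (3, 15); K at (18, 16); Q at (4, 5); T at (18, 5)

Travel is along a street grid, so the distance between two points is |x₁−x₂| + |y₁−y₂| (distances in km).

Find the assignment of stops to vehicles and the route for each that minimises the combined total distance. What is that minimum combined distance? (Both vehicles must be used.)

Minimum combined distance: 60 km.

Try each way of splitting the stops between the two vehicles (each non-empty) and, for each split, find the best tour for each vehicle:
  {F} + {J, W, K, Q, T}: 40 + 52 = 92
  {J} + {F, W, K, Q, T}: 26 + 52 = 78
  {F, J} + {W, K, Q, T}: 40 + 52 = 92
  {W} + {F, J, K, Q, T}: 42 + 50 = 92
  {F, W} + {J, K, Q, T}: 44 + 50 = 94
  {J, W} + {F, K, Q, T}: 44 + 50 = 94
  … (31 splits in total)
  {F, J, W, K, Q} + {T}: 52 + 8 = 60  ← best
Best: vehicle 1 Base → K → J → F → W → Q → Base = 52; vehicle 2 Base → T → Base = 8; combined 60.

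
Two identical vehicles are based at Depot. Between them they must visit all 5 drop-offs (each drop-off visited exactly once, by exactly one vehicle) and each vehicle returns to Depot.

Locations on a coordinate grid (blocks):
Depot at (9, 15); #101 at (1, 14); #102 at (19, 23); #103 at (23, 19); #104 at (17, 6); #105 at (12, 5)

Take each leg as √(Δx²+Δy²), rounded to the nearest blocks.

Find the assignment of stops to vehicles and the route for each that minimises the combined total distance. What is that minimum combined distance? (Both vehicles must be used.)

There are 2^4 − 1 = 15 ways to divide the 5 stops into two non-empty groups. For each, the best each vehicle can do is its own shortest tour through its group:
  {#101} + {#102, #103, #104, #105}: 16 + 48 = 64
  {#102} + {#101, #103, #104, #105}: 26 + 56 = 82
  {#101, #102} + {#103, #104, #105}: 41 + 44 = 85
  {#103} + {#101, #102, #104, #105}: 30 + 57 = 87
  {#101, #103} + {#102, #104, #105}: 46 + 45 = 91
  {#102, #103} + {#101, #104, #105}: 34 + 39 = 73
  … (15 splits in total)
Best: vehicle 1 Depot → #101 → Depot = 16; vehicle 2 Depot → #102 → #103 → #104 → #105 → Depot = 48; combined 64.

Minimum combined distance: 64 blocks.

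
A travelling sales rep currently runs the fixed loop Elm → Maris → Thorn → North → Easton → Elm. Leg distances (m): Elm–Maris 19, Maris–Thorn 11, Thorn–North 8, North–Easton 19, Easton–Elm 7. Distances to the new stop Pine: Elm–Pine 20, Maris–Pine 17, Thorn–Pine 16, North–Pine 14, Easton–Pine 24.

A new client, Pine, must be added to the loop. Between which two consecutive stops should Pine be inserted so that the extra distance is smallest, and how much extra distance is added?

+18 m — insert Pine between Elm and Maris.

Insertion cost between consecutive stops i–j is d(i,Pine) + d(Pine,j) − d(i,j):
  between Elm and Maris: 20 + 17 − 19 = 18
  between Maris and Thorn: 17 + 16 − 11 = 22
  between Thorn and North: 16 + 14 − 8 = 22
  between North and Easton: 14 + 24 − 19 = 19
  between Easton and Elm: 24 + 20 − 7 = 37
Cheapest insertion is between Elm and Maris, adding 18.
New total = 64 + 18 = 82.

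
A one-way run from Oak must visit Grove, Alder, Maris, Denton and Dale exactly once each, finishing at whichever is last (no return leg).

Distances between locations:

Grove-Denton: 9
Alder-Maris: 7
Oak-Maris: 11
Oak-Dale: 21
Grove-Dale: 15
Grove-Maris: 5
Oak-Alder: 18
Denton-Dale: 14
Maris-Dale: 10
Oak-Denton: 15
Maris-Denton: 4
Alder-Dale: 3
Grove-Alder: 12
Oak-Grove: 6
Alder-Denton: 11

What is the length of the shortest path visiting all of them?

There are 5! = 120 possible orderings.
Oak - Grove - Alder - Maris - Denton - Dale: 6+12+7+4+14 = 43
Oak - Grove - Alder - Maris - Dale - Denton: 6+12+7+10+14 = 49
Oak - Grove - Alder - Denton - Maris - Dale: 6+12+11+4+10 = 43
Oak - Grove - Alder - Denton - Dale - Maris: 6+12+11+14+10 = 53
Oak - Grove - Alder - Dale - Maris - Denton: 6+12+3+10+4 = 35
Oak - Grove - Alder - Dale - Denton - Maris: 6+12+3+14+4 = 39
Oak - Grove - Maris - Alder - Denton - Dale: 6+5+7+11+14 = 43
Oak - Grove - Maris - Alder - Dale - Denton: 6+5+7+3+14 = 35
Oak - Grove - Maris - Denton - Alder - Dale: 6+5+4+11+3 = 29
Oak - Grove - Maris - Denton - Dale - Alder: 6+5+4+14+3 = 32
Oak - Grove - Maris - Dale - Alder - Denton: 6+5+10+3+11 = 35
Oak - Grove - Maris - Dale - Denton - Alder: 6+5+10+14+11 = 46
Oak - Grove - Denton - Alder - Maris - Dale: 6+9+11+7+10 = 43
Oak - Grove - Denton - Alder - Dale - Maris: 6+9+11+3+10 = 39
… (106 more)
The minimum is 29.
One shortest path: Oak → Grove → Maris → Denton → Alder → Dale.

Minimum one-way distance = 29.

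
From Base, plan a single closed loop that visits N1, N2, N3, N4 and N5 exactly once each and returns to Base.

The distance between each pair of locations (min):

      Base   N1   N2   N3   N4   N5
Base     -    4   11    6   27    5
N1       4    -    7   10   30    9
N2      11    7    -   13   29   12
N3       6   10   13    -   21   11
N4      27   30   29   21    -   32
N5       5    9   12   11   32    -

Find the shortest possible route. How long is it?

There are 60 distinct closed tours to check (reversals are equivalent).
Base→N1→N2→N3→N4→N5→Base: 4+7+13+21+32+5 = 82
Base→N1→N2→N3→N5→N4→Base: 4+7+13+11+32+27 = 94
Base→N1→N2→N4→N3→N5→Base: 4+7+29+21+11+5 = 77
Base→N1→N2→N4→N5→N3→Base: 4+7+29+32+11+6 = 89
Base→N1→N2→N5→N3→N4→Base: 4+7+12+11+21+27 = 82
Base→N1→N2→N5→N4→N3→Base: 4+7+12+32+21+6 = 82
Base→N1→N3→N2→N4→N5→Base: 4+10+13+29+32+5 = 93
Base→N1→N3→N2→N5→N4→Base: 4+10+13+12+32+27 = 98
Base→N1→N3→N4→N2→N5→Base: 4+10+21+29+12+5 = 81
Base→N1→N3→N4→N5→N2→Base: 4+10+21+32+12+11 = 90
Base→N1→N3→N5→N2→N4→Base: 4+10+11+12+29+27 = 93
Base→N1→N3→N5→N4→N2→Base: 4+10+11+32+29+11 = 97
Base→N1→N4→N2→N3→N5→Base: 4+30+29+13+11+5 = 92
Base→N1→N4→N2→N5→N3→Base: 4+30+29+12+11+6 = 92
… (46 more)
The minimum is 77.
One optimal route: Base → N1 → N2 → N4 → N3 → N5 → Base (or its reverse).

Shortest round trip = 77 min.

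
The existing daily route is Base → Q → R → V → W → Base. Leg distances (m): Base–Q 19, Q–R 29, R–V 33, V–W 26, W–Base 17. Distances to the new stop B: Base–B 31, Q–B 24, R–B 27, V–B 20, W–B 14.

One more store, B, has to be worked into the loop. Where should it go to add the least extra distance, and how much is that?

Minimum extra distance: 8 m, inserting B between V and W.

Insertion cost between consecutive stops i–j is d(i,B) + d(B,j) − d(i,j):
  between Base and Q: 31 + 24 − 19 = 36
  between Q and R: 24 + 27 − 29 = 22
  between R and V: 27 + 20 − 33 = 14
  between V and W: 20 + 14 − 26 = 8
  between W and Base: 14 + 31 − 17 = 28
Cheapest insertion is between V and W, adding 8.
New total = 124 + 8 = 132.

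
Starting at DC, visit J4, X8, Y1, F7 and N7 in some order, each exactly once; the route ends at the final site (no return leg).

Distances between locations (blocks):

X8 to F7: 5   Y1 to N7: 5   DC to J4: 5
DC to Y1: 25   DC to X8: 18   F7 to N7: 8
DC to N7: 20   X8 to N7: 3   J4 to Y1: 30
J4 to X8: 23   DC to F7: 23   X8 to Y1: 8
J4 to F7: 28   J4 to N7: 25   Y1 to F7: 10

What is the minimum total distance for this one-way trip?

Shortest open route: 46 blocks.

There are 5! = 120 possible orderings.
DC → J4 → X8 → Y1 → F7 → N7: 5+23+8+10+8 = 54
DC → J4 → X8 → Y1 → N7 → F7: 5+23+8+5+8 = 49
DC → J4 → X8 → F7 → Y1 → N7: 5+23+5+10+5 = 48
DC → J4 → X8 → F7 → N7 → Y1: 5+23+5+8+5 = 46
DC → J4 → X8 → N7 → Y1 → F7: 5+23+3+5+10 = 46
DC → J4 → X8 → N7 → F7 → Y1: 5+23+3+8+10 = 49
DC → J4 → Y1 → X8 → F7 → N7: 5+30+8+5+8 = 56
DC → J4 → Y1 → X8 → N7 → F7: 5+30+8+3+8 = 54
DC → J4 → Y1 → F7 → X8 → N7: 5+30+10+5+3 = 53
DC → J4 → Y1 → F7 → N7 → X8: 5+30+10+8+3 = 56
DC → J4 → Y1 → N7 → X8 → F7: 5+30+5+3+5 = 48
DC → J4 → Y1 → N7 → F7 → X8: 5+30+5+8+5 = 53
DC → J4 → F7 → X8 → Y1 → N7: 5+28+5+8+5 = 51
DC → J4 → F7 → X8 → N7 → Y1: 5+28+5+3+5 = 46
… (106 more)
The minimum is 46.
One shortest path: DC → J4 → X8 → F7 → N7 → Y1.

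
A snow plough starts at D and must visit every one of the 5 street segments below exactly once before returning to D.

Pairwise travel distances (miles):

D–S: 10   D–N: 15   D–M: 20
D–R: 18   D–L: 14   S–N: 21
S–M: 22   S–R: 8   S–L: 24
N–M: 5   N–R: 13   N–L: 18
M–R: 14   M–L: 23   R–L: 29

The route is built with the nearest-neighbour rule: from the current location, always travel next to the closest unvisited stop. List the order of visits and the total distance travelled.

At D the remaining stops are S 10, L 14, N 15, R 18, M 20; go to S.
At S the remaining stops are R 8, N 21, M 22, L 24; go to R.
At R the remaining stops are N 13, M 14, L 29; go to N.
At N the remaining stops are M 5, L 18; go to M.
At M the remaining stops are L 23; go to L.
Return L→D: 14.
Total = 10 + 8 + 13 + 5 + 23 + 14 = 73.

Nearest-neighbour total = 73 miles; route D → S → R → N → M → L → D.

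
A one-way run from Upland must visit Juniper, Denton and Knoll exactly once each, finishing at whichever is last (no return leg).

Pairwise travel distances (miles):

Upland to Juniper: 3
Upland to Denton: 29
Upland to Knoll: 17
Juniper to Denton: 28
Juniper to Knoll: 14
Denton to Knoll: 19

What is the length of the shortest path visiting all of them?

There are 3! = 6 possible orderings.
Upland - Juniper - Denton - Knoll: 3+28+19 = 50
Upland - Juniper - Knoll - Denton: 3+14+19 = 36
Upland - Denton - Juniper - Knoll: 29+28+14 = 71
Upland - Denton - Knoll - Juniper: 29+19+14 = 62
Upland - Knoll - Juniper - Denton: 17+14+28 = 59
Upland - Knoll - Denton - Juniper: 17+19+28 = 64
The minimum is 36.
One shortest path: Upland → Juniper → Knoll → Denton.

Shortest open route: 36 miles.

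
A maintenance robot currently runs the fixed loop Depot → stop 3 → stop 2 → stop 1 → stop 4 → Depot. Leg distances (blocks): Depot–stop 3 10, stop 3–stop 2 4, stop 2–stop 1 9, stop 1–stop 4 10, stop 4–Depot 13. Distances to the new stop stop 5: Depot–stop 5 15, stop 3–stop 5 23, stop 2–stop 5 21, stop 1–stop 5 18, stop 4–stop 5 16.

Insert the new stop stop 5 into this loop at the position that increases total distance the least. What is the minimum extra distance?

Adding 18 blocks by placing stop 5 on the stop 4–Depot leg.

Insertion cost between consecutive stops i–j is d(i,stop 5) + d(stop 5,j) − d(i,j):
  between Depot and stop 3: 15 + 23 − 10 = 28
  between stop 3 and stop 2: 23 + 21 − 4 = 40
  between stop 2 and stop 1: 21 + 18 − 9 = 30
  between stop 1 and stop 4: 18 + 16 − 10 = 24
  between stop 4 and Depot: 16 + 15 − 13 = 18
Cheapest insertion is between stop 4 and Depot, adding 18.
New total = 46 + 18 = 64.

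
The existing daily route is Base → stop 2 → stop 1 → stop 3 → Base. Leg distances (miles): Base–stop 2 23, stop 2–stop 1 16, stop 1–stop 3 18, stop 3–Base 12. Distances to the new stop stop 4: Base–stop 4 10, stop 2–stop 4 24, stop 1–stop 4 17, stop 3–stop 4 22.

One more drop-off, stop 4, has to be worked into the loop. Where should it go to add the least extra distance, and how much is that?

Insertion cost between consecutive stops i–j is d(i,stop 4) + d(stop 4,j) − d(i,j):
  between Base and stop 2: 10 + 24 − 23 = 11
  between stop 2 and stop 1: 24 + 17 − 16 = 25
  between stop 1 and stop 3: 17 + 22 − 18 = 21
  between stop 3 and Base: 22 + 10 − 12 = 20
Cheapest insertion is between Base and stop 2, adding 11.
New total = 69 + 11 = 80.

Minimum extra distance: 11 miles, inserting stop 4 between Base and stop 2.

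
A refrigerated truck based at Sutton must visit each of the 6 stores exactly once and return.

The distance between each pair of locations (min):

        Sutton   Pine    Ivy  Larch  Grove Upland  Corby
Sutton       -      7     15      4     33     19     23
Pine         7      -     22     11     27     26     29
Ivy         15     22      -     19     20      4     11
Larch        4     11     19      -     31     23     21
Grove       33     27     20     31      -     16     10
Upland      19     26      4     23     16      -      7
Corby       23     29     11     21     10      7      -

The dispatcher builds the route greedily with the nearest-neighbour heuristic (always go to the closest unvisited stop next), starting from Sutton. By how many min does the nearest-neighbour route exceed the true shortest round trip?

Sutton: Larch=4, Pine=7, Ivy=15, Upland=19, Corby=23, Grove=33 ⇒ Larch
Larch: Pine=11, Ivy=19, Corby=21, Upland=23, Grove=31 ⇒ Pine
Pine: Ivy=22, Upland=26, Grove=27, Corby=29 ⇒ Ivy
Ivy: Upland=4, Corby=11, Grove=20 ⇒ Upland
Upland: Corby=7, Grove=16 ⇒ Corby
Corby: Grove=10 ⇒ Grove
NN route Sutton → Larch → Pine → Ivy → Upland → Corby → Grove → Sutton costs 91.
Optimal: Sutton → Pine → Grove → Corby → Upland → Ivy → Larch → Sutton costs 78 (by enumerating all 360 distinct tours).
Excess = 91 − 78 = 13.

13 min longer than the optimal tour.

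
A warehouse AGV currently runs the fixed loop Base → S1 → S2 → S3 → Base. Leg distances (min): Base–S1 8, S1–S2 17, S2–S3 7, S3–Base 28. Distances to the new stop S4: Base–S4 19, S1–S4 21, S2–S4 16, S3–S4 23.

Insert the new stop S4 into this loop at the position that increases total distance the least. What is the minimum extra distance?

Adding 14 min by placing S4 on the S3–Base leg.

Insertion cost between consecutive stops i–j is d(i,S4) + d(S4,j) − d(i,j):
  between Base and S1: 19 + 21 − 8 = 32
  between S1 and S2: 21 + 16 − 17 = 20
  between S2 and S3: 16 + 23 − 7 = 32
  between S3 and Base: 23 + 19 − 28 = 14
Cheapest insertion is between S3 and Base, adding 14.
New total = 60 + 14 = 74.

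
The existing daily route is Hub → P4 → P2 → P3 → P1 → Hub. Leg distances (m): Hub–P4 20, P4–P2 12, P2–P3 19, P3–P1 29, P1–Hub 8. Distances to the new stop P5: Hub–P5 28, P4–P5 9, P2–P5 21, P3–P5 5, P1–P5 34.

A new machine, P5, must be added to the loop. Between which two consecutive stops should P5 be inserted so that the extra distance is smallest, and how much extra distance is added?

Insertion cost between consecutive stops i–j is d(i,P5) + d(P5,j) − d(i,j):
  between Hub and P4: 28 + 9 − 20 = 17
  between P4 and P2: 9 + 21 − 12 = 18
  between P2 and P3: 21 + 5 − 19 = 7
  between P3 and P1: 5 + 34 − 29 = 10
  between P1 and Hub: 34 + 28 − 8 = 54
Cheapest insertion is between P2 and P3, adding 7.
New total = 88 + 7 = 95.

+7 m — insert P5 between P2 and P3.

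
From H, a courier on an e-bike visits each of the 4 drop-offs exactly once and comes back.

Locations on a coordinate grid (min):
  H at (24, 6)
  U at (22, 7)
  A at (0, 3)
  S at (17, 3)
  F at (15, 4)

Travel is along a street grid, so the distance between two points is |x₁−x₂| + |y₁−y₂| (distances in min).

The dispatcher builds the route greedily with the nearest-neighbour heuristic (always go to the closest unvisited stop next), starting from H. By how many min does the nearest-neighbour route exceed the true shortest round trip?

From H: U=3, S=10, F=11, A=27 → choose U (3).
From U: S=9, F=10, A=26 → choose S (9).
From S: F=3, A=17 → choose F (3).
From F: A=16 → choose A (16).
NN route H → U → S → F → A → H costs 58.
Optimal: H → U → S → A → F → H costs 56 (by enumerating all 12 distinct tours).
Excess = 58 − 56 = 2.

The nearest-neighbour route is 2 min longer than optimal.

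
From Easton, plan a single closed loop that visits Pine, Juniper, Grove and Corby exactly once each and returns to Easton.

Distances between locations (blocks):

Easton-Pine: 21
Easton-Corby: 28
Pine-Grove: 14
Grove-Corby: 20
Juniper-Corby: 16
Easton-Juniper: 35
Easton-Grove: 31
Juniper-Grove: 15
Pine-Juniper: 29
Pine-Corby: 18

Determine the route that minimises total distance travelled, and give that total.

Minimum total distance: 94 blocks.

There are 12 distinct closed tours to check (reversals are equivalent).
Easton→Pine→Juniper→Grove→Corby→Easton: 21+29+15+20+28 = 113
Easton→Pine→Juniper→Corby→Grove→Easton: 21+29+16+20+31 = 117
Easton→Pine→Grove→Juniper→Corby→Easton: 21+14+15+16+28 = 94
Easton→Pine→Grove→Corby→Juniper→Easton: 21+14+20+16+35 = 106
Easton→Pine→Corby→Juniper→Grove→Easton: 21+18+16+15+31 = 101
Easton→Pine→Corby→Grove→Juniper→Easton: 21+18+20+15+35 = 109
Easton→Juniper→Pine→Grove→Corby→Easton: 35+29+14+20+28 = 126
Easton→Juniper→Pine→Corby→Grove→Easton: 35+29+18+20+31 = 133
Easton→Juniper→Grove→Pine→Corby→Easton: 35+15+14+18+28 = 110
Easton→Juniper→Corby→Pine→Grove→Easton: 35+16+18+14+31 = 114
Easton→Grove→Pine→Juniper→Corby→Easton: 31+14+29+16+28 = 118
Easton→Grove→Juniper→Pine→Corby→Easton: 31+15+29+18+28 = 121
The minimum is 94.
One optimal route: Easton → Pine → Grove → Juniper → Corby → Easton (or its reverse).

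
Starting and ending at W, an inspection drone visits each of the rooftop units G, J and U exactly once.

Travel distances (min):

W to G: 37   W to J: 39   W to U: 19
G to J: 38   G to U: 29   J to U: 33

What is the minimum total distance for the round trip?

There are 3 distinct closed tours to check (reversals are equivalent).
W→G→J→U→W: 37+38+33+19 = 127
W→G→U→J→W: 37+29+33+39 = 138
W→J→G→U→W: 39+38+29+19 = 125
The minimum is 125.
One optimal route: W → J → G → U → W (or its reverse).

125 min — the shortest possible round trip.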